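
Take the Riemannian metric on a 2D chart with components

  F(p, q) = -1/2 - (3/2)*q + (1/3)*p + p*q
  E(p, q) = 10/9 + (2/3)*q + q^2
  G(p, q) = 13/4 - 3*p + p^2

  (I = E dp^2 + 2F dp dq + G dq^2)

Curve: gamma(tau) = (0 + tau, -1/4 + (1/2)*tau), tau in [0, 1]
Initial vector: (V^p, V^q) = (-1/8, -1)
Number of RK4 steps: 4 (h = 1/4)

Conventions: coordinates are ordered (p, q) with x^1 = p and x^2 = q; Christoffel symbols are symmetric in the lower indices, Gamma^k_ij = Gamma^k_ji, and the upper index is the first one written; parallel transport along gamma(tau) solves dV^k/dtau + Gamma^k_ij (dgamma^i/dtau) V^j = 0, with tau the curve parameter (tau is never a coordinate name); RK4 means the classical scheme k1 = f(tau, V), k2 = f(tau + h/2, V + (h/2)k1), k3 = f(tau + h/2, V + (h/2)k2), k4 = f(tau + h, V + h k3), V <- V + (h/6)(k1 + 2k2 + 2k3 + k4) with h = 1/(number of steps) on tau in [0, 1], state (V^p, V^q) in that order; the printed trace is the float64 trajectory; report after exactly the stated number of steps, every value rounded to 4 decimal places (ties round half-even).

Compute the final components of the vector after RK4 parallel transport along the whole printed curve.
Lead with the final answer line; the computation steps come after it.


Answer: V^p = 0.1144, V^q = -1.5778

gamma'(tau) = (1, 1/2); f(tau, V)^k = -Gamma^k_ij(gamma(tau)) gamma'^i(tau) V^j; h = 1/4; intermediate values shown to 6 dp
curve data and Christoffel symbols at the stage parameters:
  tau = 0.000000: gamma = (0.000000, -0.250000), gamma' = (1.000000, 0.500000); Gamma_ppp = 0.000000, Gamma_ppq = 0.025586, Gamma_pqq = 0.000000, Gamma_qpp = 0.000000, Gamma_qpq = -0.460554, Gamma_qqq = 0.000000
  tau = 0.125000: gamma = (0.125000, -0.187500), gamma' = (1.000000, 0.500000); Gamma_ppp = 0.000000, Gamma_ppq = 0.050082, Gamma_pqq = 0.000000, Gamma_qpp = 0.000000, Gamma_qpq = -0.472202, Gamma_qqq = 0.000000
  tau = 0.250000: gamma = (0.250000, -0.125000), gamma' = (1.000000, 0.500000); Gamma_ppp = 0.000000, Gamma_ppq = 0.079947, Gamma_pqq = 0.000000, Gamma_qpp = 0.000000, Gamma_qpq = -0.479680, Gamma_qqq = 0.000000
  tau = 0.375000: gamma = (0.375000, -0.062500), gamma' = (1.000000, 0.500000); Gamma_ppp = 0.000000, Gamma_ppq = 0.115791, Gamma_pqq = 0.000000, Gamma_qpp = 0.000000, Gamma_qpq = -0.480980, Gamma_qqq = 0.000000
  tau = 0.500000: gamma = (0.500000, 0.000000), gamma' = (1.000000, 0.500000); Gamma_ppp = 0.000000, Gamma_ppq = 0.157895, Gamma_pqq = 0.000000, Gamma_qpp = 0.000000, Gamma_qpq = -0.473684, Gamma_qqq = 0.000000
  tau = 0.625000: gamma = (0.625000, 0.062500), gamma' = (1.000000, 0.500000); Gamma_ppp = 0.000000, Gamma_ppq = 0.205916, Gamma_pqq = 0.000000, Gamma_qpp = 0.000000, Gamma_qpq = -0.455182, Gamma_qqq = 0.000000
  tau = 0.750000: gamma = (0.750000, 0.125000), gamma' = (1.000000, 0.500000); Gamma_ppp = 0.000000, Gamma_ppq = 0.258570, Gamma_pqq = 0.000000, Gamma_qpp = 0.000000, Gamma_qpq = -0.423115, Gamma_qqq = 0.000000
  tau = 0.875000: gamma = (0.875000, 0.187500), gamma' = (1.000000, 0.500000); Gamma_ppp = 0.000000, Gamma_ppq = 0.313398, Gamma_pqq = 0.000000, Gamma_qpp = 0.000000, Gamma_qpq = -0.376077, Gamma_qqq = 0.000000
  tau = 1.000000: gamma = (1.000000, 0.250000), gamma' = (1.000000, 0.500000); Gamma_ppp = 0.000000, Gamma_ppq = 0.366812, Gamma_pqq = 0.000000, Gamma_qpp = 0.000000, Gamma_qpq = -0.314410, Gamma_qqq = 0.000000
step 0: V^p = -0.1250, V^q = -1.0000
step 1: k1 = (0.027186, -0.489339), k2 = (0.056190, -0.529795), k3 = (0.056353, -0.531327), k4 = (0.095000, -0.569998); V <- V + (h/6)(k1 + 2k2 + 2k3 + k4): V^p = -0.1105, V^q = -1.1326
step 2: k1 = (0.094963, -0.569779), k2 = (0.145100, -0.602725), k3 = (0.145214, -0.603198), k4 = (0.208497, -0.625490); V <- V + (h/6)(k1 + 2k2 + 2k3 + k4): V^p = -0.0737, V^q = -1.2829
step 3: k1 = (0.208375, -0.625125), k2 = (0.285157, -0.630348), k3 = (0.284304, -0.628460), k4 = (0.372673, -0.609829); V <- V + (h/6)(k1 + 2k2 + 2k3 + k4): V^p = -0.0020, V^q = -1.4392
step 4: k1 = (0.372401, -0.609384), k2 = (0.467944, -0.561533), k3 = (0.464198, -0.557038), k4 = (0.558093, -0.478365); V <- V + (h/6)(k1 + 2k2 + 2k3 + k4): V^p = 0.1144, V^q = -1.5778


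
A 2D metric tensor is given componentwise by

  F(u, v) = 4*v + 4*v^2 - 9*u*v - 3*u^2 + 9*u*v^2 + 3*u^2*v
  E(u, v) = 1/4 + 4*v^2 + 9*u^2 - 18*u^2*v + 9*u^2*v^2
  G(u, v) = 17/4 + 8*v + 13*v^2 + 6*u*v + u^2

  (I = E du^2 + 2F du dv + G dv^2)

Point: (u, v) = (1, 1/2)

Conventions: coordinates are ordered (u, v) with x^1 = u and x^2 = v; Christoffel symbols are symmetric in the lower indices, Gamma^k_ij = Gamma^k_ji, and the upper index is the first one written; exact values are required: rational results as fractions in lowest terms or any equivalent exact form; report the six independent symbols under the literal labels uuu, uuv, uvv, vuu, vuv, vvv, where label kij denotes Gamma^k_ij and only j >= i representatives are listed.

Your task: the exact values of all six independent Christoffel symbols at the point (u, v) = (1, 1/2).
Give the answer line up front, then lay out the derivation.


Answer: Gamma_uuu = 525/859, Gamma_uuv = -590/859, Gamma_uvv = 2270/859, Gamma_vuu = -127/859, Gamma_vuv = 110/859, Gamma_vvv = 858/859

E = 7/2, F = -3/4, G = 31/2 at the point
E_u = 9/2, E_v = -5, F_u = -21/4, F_v = 11, G_u = 5, G_v = 27
EG - F^2 = 859/16;  g^inv = (16/859) * [[31/2, 3/4], [3/4, 7/2]]
first-kind symbols [ij,l] = (1/2)(d_i g_jl + d_j g_il - d_l g_ij): [uu,u] = E_u/2 = 9/4, [uu,v] = F_u - E_v/2 = -11/4, [uv,u] = E_v/2 = -5/2, [uv,v] = G_u/2 = 5/2, [vv,u] = F_v - G_u/2 = 17/2, [vv,v] = G_v/2 = 27/2
Gamma^u_ij = (G*[ij,u] - F*[ij,v])/(EG - F^2), Gamma^v_ij = (E*[ij,v] - F*[ij,u])/(EG - F^2)


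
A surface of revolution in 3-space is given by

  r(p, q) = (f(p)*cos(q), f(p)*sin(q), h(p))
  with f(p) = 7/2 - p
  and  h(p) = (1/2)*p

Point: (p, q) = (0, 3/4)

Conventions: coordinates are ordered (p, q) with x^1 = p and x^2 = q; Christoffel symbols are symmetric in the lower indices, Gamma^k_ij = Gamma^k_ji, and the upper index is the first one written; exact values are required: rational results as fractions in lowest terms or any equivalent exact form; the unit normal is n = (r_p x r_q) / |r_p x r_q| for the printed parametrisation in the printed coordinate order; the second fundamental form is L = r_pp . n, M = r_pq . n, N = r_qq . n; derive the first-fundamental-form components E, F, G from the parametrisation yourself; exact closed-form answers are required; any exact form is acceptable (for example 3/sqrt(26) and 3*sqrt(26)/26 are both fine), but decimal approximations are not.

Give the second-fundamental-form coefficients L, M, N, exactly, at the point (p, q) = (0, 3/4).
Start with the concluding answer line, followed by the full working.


Answer: L = 0, M = 0, N = 7*sqrt(5)/10

f = 7/2, f' = -1, f'' = 0, h' = 1/2, h'' = 0
E = 5/4, F = 0, G = 49/4; answer radicand W^2 = 5/4
unnormalised second-form numerators: l = 0, m = 0, n = 7/4; L = l/sqrt(5/4), and similarly M = m/sqrt(W^2), N = n/sqrt(W^2)


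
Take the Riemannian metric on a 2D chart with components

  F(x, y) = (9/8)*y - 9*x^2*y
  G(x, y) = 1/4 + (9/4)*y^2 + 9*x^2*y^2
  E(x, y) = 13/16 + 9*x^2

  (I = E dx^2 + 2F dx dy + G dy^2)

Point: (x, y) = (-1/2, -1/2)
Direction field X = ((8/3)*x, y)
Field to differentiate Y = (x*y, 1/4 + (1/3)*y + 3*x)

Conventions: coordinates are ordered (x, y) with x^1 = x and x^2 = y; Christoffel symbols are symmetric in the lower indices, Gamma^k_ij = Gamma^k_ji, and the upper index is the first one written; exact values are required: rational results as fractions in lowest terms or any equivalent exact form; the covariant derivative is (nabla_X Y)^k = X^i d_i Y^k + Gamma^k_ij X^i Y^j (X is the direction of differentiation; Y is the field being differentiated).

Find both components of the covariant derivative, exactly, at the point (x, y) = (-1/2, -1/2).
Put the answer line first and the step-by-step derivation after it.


Answer: (nabla_X Y)^x = 10447/5982, (nabla_X Y)^y = -71993/11964

E = 49/16, F = 9/16, G = 11/8 at the point
E_x = -9, E_y = 0, F_x = -9/2, F_y = -9/8, G_x = -9/4, G_y = -9/2
EG - F^2 = 997/256;  g^inv = (256/997) * [[11/8, -9/16], [-9/16, 49/16]]
first-kind symbols [ij,l] = (1/2)(d_i g_jl + d_j g_il - d_l g_ij): [xx,x] = E_x/2 = -9/2, [xx,y] = F_x - E_y/2 = -9/2, [xy,x] = E_y/2 = 0, [xy,y] = G_x/2 = -9/8, [yy,x] = F_y - G_x/2 = 0, [yy,y] = G_y/2 = -9/4
Gamma^x_ij = (G*[ij,x] - F*[ij,y])/(EG - F^2), Gamma^y_ij = (E*[ij,y] - F*[ij,x])/(EG - F^2)
Gamma_xxx = -936/997, Gamma_xxy = 162/997, Gamma_xyy = 324/997, Gamma_yxx = -2880/997, Gamma_yxy = -882/997, Gamma_yyy = -1764/997
X = (-4/3, -1/2), Y = (1/4, -17/12) at the point


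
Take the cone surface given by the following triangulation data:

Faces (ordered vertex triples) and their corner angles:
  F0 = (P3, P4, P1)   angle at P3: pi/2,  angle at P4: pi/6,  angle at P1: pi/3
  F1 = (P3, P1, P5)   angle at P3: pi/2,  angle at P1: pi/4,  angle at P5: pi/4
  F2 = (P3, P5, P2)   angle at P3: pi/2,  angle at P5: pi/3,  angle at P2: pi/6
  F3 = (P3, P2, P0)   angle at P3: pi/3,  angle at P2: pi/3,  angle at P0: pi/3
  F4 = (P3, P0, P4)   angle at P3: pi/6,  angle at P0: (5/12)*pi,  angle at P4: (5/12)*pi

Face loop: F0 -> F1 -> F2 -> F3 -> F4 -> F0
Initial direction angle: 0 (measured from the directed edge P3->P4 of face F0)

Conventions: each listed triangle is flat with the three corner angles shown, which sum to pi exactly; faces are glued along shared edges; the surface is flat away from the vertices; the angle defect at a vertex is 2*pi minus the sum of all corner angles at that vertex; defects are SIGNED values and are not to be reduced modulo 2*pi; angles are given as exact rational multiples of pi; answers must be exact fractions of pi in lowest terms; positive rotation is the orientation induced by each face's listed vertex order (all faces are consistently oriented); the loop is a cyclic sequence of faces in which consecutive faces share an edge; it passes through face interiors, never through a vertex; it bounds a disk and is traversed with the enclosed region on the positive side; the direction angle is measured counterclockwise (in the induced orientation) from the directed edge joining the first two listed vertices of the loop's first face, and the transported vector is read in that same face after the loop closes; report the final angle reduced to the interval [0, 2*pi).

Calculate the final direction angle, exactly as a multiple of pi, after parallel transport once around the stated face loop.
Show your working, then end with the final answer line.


enclosed vertex P3: corner angles sum to 2*pi, defect = 2*pi - 2*pi = 0
adding the enclosed defects to the starting angle (mod 2*pi, induced orientation) gives the holonomy
final angle = 0 + 0 = 0 (mod 2*pi)

Answer: final direction angle = 0


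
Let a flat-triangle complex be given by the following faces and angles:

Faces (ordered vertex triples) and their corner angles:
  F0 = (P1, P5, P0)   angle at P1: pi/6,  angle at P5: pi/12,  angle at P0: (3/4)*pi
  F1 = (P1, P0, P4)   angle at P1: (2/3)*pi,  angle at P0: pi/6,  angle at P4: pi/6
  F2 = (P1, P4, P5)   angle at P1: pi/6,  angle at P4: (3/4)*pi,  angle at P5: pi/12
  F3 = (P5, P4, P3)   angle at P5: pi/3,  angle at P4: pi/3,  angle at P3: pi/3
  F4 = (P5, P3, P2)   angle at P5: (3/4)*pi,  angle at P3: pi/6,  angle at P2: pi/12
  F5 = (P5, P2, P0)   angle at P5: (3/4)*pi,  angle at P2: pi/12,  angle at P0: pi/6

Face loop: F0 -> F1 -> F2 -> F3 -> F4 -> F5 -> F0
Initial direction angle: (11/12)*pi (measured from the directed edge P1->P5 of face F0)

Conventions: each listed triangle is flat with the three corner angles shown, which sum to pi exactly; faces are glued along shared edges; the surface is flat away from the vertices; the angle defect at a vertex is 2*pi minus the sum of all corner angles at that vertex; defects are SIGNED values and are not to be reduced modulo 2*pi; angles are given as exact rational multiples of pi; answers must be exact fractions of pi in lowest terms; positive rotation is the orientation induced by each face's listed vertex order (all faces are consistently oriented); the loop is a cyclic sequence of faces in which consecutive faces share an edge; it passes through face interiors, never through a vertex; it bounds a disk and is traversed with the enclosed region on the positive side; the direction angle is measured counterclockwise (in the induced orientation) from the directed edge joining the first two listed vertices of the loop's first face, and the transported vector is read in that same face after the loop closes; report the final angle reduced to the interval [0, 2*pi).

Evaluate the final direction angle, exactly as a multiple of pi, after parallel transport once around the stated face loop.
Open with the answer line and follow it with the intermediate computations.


Answer: final direction angle = (23/12)*pi

enclosed vertex P1: corner angles sum to pi, defect = 2*pi - pi = pi
enclosed vertex P5: corner angles sum to 2*pi, defect = 2*pi - 2*pi = 0
the final direction is the initial angle plus the enclosed defects, taken mod 2*pi in the induced orientation
final angle = (11/12)*pi + pi = (23/12)*pi (mod 2*pi)


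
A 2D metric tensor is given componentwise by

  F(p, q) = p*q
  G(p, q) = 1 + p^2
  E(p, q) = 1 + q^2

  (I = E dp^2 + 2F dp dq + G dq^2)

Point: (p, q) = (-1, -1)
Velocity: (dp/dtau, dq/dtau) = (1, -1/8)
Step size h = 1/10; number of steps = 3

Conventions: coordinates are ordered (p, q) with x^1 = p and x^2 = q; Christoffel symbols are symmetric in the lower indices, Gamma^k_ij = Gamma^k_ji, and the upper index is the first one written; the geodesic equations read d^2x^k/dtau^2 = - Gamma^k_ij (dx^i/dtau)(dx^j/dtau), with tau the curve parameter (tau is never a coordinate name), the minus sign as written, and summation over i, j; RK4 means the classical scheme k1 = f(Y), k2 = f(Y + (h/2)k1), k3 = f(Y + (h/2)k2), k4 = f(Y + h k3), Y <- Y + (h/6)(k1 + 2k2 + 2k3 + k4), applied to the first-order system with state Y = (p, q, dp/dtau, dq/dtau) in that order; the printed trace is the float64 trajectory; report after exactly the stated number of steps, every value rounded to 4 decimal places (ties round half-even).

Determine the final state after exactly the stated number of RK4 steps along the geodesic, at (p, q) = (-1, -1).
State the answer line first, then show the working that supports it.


Answer: p = -0.7043, q = -1.0413, dp/dtau = 0.9699, dq/dtau = -0.1498

f(Y) = (dp/dtau, dq/dtau, -Gamma^p_ij Y'^i Y'^j, -Gamma^q_ij Y'^i Y'^j) with the Gammas evaluated at the stage position; h = 0.100000; intermediate values shown to 6 dp
step 0: p = -1.0000, q = -1.0000, dp/dtau = 1.0000, dq/dtau = -0.1250
step 1:
  k1: at (p, q) = (-1.000000, -1.000000), (dp/dtau, dq/dtau) = (1.000000, -0.125000); Gamma_ppp = 0.000000, Gamma_ppq = -0.333333, Gamma_pqq = 0.000000, Gamma_qpp = 0.000000, Gamma_qpq = -0.333333, Gamma_qqq = 0.000000; k1 = (1.000000, -0.125000, -0.083333, -0.083333)
  k2: at (p, q) = (-0.950000, -1.006250), (dp/dtau, dq/dtau) = (0.995833, -0.129167); Gamma_ppp = 0.000000, Gamma_ppq = -0.345193, Gamma_pqq = 0.000000, Gamma_qpp = 0.000000, Gamma_qpq = -0.325896, Gamma_qqq = 0.000000; k2 = (0.995833, -0.129167, -0.088803, -0.083839)
  k3: at (p, q) = (-0.950208, -1.006458), (dp/dtau, dq/dtau) = (0.995560, -0.129192); Gamma_ppp = 0.000000, Gamma_ppq = -0.345168, Gamma_pqq = 0.000000, Gamma_qpp = 0.000000, Gamma_qpq = -0.325876, Gamma_qqq = 0.000000; k3 = (0.995560, -0.129192, -0.088790, -0.083827)
  k4: at (p, q) = (-0.900444, -1.012919), (dp/dtau, dq/dtau) = (0.991121, -0.133383); Gamma_ppp = 0.000000, Gamma_ppq = -0.357063, Gamma_pqq = 0.000000, Gamma_qpp = 0.000000, Gamma_qpq = -0.317415, Gamma_qqq = 0.000000; k4 = (0.991121, -0.133383, -0.094406, -0.083923)
  Y <- Y + (h/6)(k1 + 2k2 + 2k3 + k4): p = -0.9004, q = -1.0129, dp/dtau = 0.9911, dq/dtau = -0.1334
step 2:
  k1: at (p, q) = (-0.900435, -1.012918), (dp/dtau, dq/dtau) = (0.991118, -0.133376); Gamma_ppp = 0.000000, Gamma_ppq = -0.357065, Gamma_pqq = 0.000000, Gamma_qpp = 0.000000, Gamma_qpq = -0.317414, Gamma_qqq = 0.000000; k1 = (0.991118, -0.133376, -0.094402, -0.083919)
  k2: at (p, q) = (-0.850879, -1.019587), (dp/dtau, dq/dtau) = (0.986398, -0.137572); Gamma_ppp = 0.000000, Gamma_ppq = -0.368941, Gamma_pqq = 0.000000, Gamma_qpp = 0.000000, Gamma_qpq = -0.307893, Gamma_qqq = 0.000000; k2 = (0.986398, -0.137572, -0.100131, -0.083563)
  k3: at (p, q) = (-0.851115, -1.019797), (dp/dtau, dq/dtau) = (0.986111, -0.137555); Gamma_ppp = 0.000000, Gamma_ppq = -0.368906, Gamma_pqq = 0.000000, Gamma_qpp = 0.000000, Gamma_qpq = -0.307886, Gamma_qqq = 0.000000; k3 = (0.986111, -0.137555, -0.100080, -0.083526)
  k4: at (p, q) = (-0.801824, -1.026674), (dp/dtau, dq/dtau) = (0.981110, -0.141729); Gamma_ppp = 0.000000, Gamma_ppq = -0.380675, Gamma_pqq = 0.000000, Gamma_qpp = 0.000000, Gamma_qpq = -0.297304, Gamma_qqq = 0.000000; k4 = (0.981110, -0.141729, -0.105867, -0.082681)
  Y <- Y + (h/6)(k1 + 2k2 + 2k3 + k4): p = -0.8018, q = -1.0267, dp/dtau = 0.9811, dq/dtau = -0.1417
step 3:
  k1: at (p, q) = (-0.801814, -1.026674), (dp/dtau, dq/dtau) = (0.981106, -0.141723); Gamma_ppp = 0.000000, Gamma_ppq = -0.380678, Gamma_pqq = 0.000000, Gamma_qpp = 0.000000, Gamma_qpq = -0.297302, Gamma_qqq = 0.000000; k1 = (0.981106, -0.141723, -0.105863, -0.082677)
  k2: at (p, q) = (-0.752759, -1.033760), (dp/dtau, dq/dtau) = (0.975813, -0.145857); Gamma_ppp = 0.000000, Gamma_ppq = -0.392273, Gamma_pqq = 0.000000, Gamma_qpp = 0.000000, Gamma_qpq = -0.285644, Gamma_qqq = 0.000000; k2 = (0.975813, -0.145857, -0.111664, -0.081311)
  k3: at (p, q) = (-0.753023, -1.033967), (dp/dtau, dq/dtau) = (0.975523, -0.145788); Gamma_ppp = 0.000000, Gamma_ppq = -0.392229, Gamma_pqq = 0.000000, Gamma_qpp = 0.000000, Gamma_qpq = -0.285655, Gamma_qqq = 0.000000; k3 = (0.975523, -0.145788, -0.111565, -0.081252)
  k4: at (p, q) = (-0.704262, -1.041253), (dp/dtau, dq/dtau) = (0.969950, -0.149848); Gamma_ppp = 0.000000, Gamma_ppq = -0.403556, Gamma_pqq = 0.000000, Gamma_qpp = 0.000000, Gamma_qpq = -0.272949, Gamma_qqq = 0.000000; k4 = (0.969950, -0.149848, -0.117310, -0.079344)
  Y <- Y + (h/6)(k1 + 2k2 + 2k3 + k4): p = -0.7043, q = -1.0413, dp/dtau = 0.9699, dq/dtau = -0.1498


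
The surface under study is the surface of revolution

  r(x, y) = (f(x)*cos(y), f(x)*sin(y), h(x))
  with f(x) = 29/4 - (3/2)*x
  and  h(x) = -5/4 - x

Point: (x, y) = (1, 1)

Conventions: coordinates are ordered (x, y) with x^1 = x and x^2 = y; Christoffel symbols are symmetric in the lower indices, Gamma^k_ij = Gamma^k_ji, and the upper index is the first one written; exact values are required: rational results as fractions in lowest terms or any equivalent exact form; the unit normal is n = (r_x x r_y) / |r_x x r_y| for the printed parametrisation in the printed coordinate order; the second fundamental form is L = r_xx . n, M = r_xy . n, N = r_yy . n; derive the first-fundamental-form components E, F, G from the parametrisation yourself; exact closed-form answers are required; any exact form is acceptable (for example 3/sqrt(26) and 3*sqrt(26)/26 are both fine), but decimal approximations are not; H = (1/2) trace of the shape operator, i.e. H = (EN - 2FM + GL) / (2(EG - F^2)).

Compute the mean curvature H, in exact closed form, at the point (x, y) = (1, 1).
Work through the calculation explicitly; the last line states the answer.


f = 23/4, f' = -3/2, f'' = 0, h' = -1, h'' = 0
E = 13/4, F = 0, G = 529/16; answer radicand W^2 = 13/4
unnormalised second-form numerators: l = 0, m = 0, n = -23/4; L = l/sqrt(13/4), and similarly M = m/sqrt(W^2), N = n/sqrt(W^2)
H = (E*n - 2*F*m + G*l) / (2*(EG - F^2)*sqrt(W^2)); E*n - 2*F*m + G*l = -299/16, EG - F^2 = 6877/64, so H = (-2/23)/sqrt(13/4)

Answer: H = -4*sqrt(13)/299


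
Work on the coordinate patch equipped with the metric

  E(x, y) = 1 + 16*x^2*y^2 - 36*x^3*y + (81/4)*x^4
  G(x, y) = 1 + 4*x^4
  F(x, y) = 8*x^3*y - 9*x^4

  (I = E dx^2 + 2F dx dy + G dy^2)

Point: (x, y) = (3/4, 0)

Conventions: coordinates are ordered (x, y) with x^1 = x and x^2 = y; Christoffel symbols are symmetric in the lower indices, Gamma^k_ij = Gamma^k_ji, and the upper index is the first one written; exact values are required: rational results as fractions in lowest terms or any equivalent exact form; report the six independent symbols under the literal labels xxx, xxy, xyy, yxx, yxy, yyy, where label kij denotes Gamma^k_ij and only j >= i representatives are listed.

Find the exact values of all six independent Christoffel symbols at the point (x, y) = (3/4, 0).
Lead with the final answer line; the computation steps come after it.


Answer: Gamma_xxx = 17496/8881, Gamma_xxy = -7776/8881, Gamma_xyy = 0, Gamma_yxx = -7776/8881, Gamma_yxy = 3456/8881, Gamma_yyy = 0

E = 7585/1024, F = -729/256, G = 145/64 at the point
E_x = 2187/64, E_y = -243/16, F_x = -243/16, F_y = 27/8, G_x = 27/4, G_y = 0
EG - F^2 = 8881/1024;  g^inv = (1024/8881) * [[145/64, 729/256], [729/256, 7585/1024]]
first-kind symbols [ij,l] = (1/2)(d_i g_jl + d_j g_il - d_l g_ij): [xx,x] = E_x/2 = 2187/128, [xx,y] = F_x - E_y/2 = -243/32, [xy,x] = E_y/2 = -243/32, [xy,y] = G_x/2 = 27/8, [yy,x] = F_y - G_x/2 = 0, [yy,y] = G_y/2 = 0
Gamma^x_ij = (G*[ij,x] - F*[ij,y])/(EG - F^2), Gamma^y_ij = (E*[ij,y] - F*[ij,x])/(EG - F^2)


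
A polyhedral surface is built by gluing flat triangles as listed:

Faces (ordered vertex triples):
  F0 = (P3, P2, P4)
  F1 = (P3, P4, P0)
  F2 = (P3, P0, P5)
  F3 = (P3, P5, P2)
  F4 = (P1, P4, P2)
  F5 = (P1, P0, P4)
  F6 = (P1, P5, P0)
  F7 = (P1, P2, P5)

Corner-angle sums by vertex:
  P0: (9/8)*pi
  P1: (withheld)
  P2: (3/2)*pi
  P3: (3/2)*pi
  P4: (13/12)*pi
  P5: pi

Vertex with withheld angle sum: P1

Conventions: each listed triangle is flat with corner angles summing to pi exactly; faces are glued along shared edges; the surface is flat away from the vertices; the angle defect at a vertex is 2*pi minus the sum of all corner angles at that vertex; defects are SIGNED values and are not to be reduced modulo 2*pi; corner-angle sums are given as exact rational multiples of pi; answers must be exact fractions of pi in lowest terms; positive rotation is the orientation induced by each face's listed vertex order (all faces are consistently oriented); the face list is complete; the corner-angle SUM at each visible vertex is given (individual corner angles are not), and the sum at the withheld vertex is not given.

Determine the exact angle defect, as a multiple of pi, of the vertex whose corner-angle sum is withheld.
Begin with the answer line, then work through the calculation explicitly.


Answer: defect(P1) = (5/24)*pi

V = 6, E = 12, F = 8; chi = V - E + F = 2
Gauss-Bonnet: total defect = 2*pi*chi = 4*pi; visible defects sum to (91/24)*pi


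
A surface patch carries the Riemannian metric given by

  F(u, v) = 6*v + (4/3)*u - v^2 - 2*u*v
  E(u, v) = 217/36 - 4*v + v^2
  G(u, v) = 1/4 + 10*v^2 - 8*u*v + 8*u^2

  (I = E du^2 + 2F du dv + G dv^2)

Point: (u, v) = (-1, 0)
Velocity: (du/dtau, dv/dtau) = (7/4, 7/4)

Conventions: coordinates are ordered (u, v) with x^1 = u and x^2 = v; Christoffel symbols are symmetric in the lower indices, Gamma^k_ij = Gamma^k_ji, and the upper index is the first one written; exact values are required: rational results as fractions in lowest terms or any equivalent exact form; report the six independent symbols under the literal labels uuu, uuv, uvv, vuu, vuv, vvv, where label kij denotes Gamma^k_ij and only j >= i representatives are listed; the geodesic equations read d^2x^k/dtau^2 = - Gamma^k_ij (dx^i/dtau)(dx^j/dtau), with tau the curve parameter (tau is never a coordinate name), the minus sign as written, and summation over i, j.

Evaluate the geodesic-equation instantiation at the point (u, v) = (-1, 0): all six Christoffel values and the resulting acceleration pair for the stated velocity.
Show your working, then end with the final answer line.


E = 217/36, F = -4/3, G = 33/4 at the point
E_u = 0, E_v = -4, F_u = 4/3, F_v = 8, G_u = -16, G_v = 8
EG - F^2 = 6905/144;  g^inv = (144/6905) * [[33/4, 4/3], [4/3, 217/36]]
first-kind symbols [ij,l] = (1/2)(d_i g_jl + d_j g_il - d_l g_ij): [uu,u] = E_u/2 = 0, [uu,v] = F_u - E_v/2 = 10/3, [uv,u] = E_v/2 = -2, [uv,v] = G_u/2 = -8, [vv,u] = F_v - G_u/2 = 16, [vv,v] = G_v/2 = 4
Gamma^u_ij = (G*[ij,u] - F*[ij,v])/(EG - F^2), Gamma^v_ij = (E*[ij,v] - F*[ij,u])/(EG - F^2)
Gamma_uuu = 128/1381, Gamma_uuv = -3912/6905, Gamma_uvv = 19776/6905, Gamma_vuu = 1736/4143, Gamma_vuv = -7328/6905, Gamma_vvv = 6544/6905
d^2u/dtau^2 = -(Gamma_uuu*(7/4)^2 + 2*Gamma_uuv*(7/4)*(7/4) + Gamma_uvv*(7/4)^2) = -38563/6905
d^2v/dtau^2 = -(Gamma_vuu*(7/4)^2 + 2*Gamma_vuv*(7/4)*(7/4) + Gamma_vvv*(7/4)^2) = 95893/41430

Answer: Gamma_uuu = 128/1381, Gamma_uuv = -3912/6905, Gamma_uvv = 19776/6905, Gamma_vuu = 1736/4143, Gamma_vuv = -7328/6905, Gamma_vvv = 6544/6905; accelerations (d^2u/dtau^2, d^2v/dtau^2) = (-38563/6905, 95893/41430)


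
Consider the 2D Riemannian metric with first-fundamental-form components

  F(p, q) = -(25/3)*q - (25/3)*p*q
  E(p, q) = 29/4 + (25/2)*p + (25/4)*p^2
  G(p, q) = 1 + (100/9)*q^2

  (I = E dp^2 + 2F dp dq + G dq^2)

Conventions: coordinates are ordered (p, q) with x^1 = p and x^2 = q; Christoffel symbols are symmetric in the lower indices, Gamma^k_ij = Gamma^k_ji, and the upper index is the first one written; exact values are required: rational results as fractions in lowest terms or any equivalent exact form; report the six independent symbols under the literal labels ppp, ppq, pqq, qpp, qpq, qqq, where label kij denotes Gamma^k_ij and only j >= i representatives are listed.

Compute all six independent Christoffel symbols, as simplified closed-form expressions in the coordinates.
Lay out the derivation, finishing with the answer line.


E = 29/4 + (25/2)*p + (25/4)*p^2; F = -(25/3)*q - (25/3)*p*q; G = 1 + (100/9)*q^2
Gamma^k_ij = (1/2) g^{kl} (d_i g_jl + d_j g_il - d_l g_ij), with g^inv = (1/(EG-F^2)) [[G, -F], [-F, E]]
first partials: E_p = 25/2 + (25/2)*p, E_q = 0, F_p = -(25/3)*q, F_q = -25/3 - (25/3)*p, G_p = 0, G_q = (200/9)*q
D = EG - F^2 = 29/4 + (25/2)*p + (100/9)*q^2 + (25/4)*p^2
expanded: Gamma^p_pp = (G E_p - 2F F_p + F E_q)/(2D), Gamma^p_pq = (G E_q - F G_p)/(2D), Gamma^p_qq = (2G F_q - G G_p - F G_q)/(2D), Gamma^q_pp = (2E F_p - E E_q - F E_p)/(2D), Gamma^q_pq = (E G_p - F E_q)/(2D), Gamma^q_qq = (E G_q - 2F F_q + F G_p)/(2D); substitute and cancel common factors

Answer: Gamma_ppp = (225*p + 225)/(225*p^2 + 450*p + 400*q^2 + 261), Gamma_ppq = 0, Gamma_pqq = (-300*p - 300)/(225*p^2 + 450*p + 400*q^2 + 261), Gamma_qpp = -300*q/(225*p^2 + 450*p + 400*q^2 + 261), Gamma_qpq = 0, Gamma_qqq = 400*q/(225*p^2 + 450*p + 400*q^2 + 261)


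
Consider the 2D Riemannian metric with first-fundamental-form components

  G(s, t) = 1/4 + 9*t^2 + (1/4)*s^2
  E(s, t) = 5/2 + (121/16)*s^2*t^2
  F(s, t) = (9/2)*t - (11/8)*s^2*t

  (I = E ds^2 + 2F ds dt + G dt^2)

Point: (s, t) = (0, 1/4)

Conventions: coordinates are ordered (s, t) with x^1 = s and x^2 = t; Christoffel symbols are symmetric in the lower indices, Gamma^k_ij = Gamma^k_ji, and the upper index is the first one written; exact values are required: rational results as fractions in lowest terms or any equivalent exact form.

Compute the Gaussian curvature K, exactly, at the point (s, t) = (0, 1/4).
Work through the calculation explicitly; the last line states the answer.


E = 5/2, F = 9/8, G = 13/16, EG - F^2 = 49/64 at the point
E_s = 0, E_t = 0, F_s = 0, F_t = 9/2, G_s = 0, G_t = 9/2
E_tt = 0, F_st = 0, G_ss = 1/2
Using the Brioschi determinant formula for K from the metric derivatives:
M1 = [[-E_tt/2 + F_st - G_ss/2, E_s/2, F_s - E_t/2], [F_t - G_s/2, E, F], [G_t/2, F, G]] = [[-1/4, 0, 0], [9/2, 5/2, 9/8], [9/4, 9/8, 13/16]]; det M1 = -49/256
M2 = [[0, E_t/2, G_s/2], [E_t/2, E, F], [G_s/2, F, G]] = [[0, 0, 0], [0, 5/2, 9/8], [0, 9/8, 13/16]]; det M2 = 0
det M1 - det M2 = -49/256; K = -49/256 / (49/64)^2 = -16/49

Answer: K = -16/49


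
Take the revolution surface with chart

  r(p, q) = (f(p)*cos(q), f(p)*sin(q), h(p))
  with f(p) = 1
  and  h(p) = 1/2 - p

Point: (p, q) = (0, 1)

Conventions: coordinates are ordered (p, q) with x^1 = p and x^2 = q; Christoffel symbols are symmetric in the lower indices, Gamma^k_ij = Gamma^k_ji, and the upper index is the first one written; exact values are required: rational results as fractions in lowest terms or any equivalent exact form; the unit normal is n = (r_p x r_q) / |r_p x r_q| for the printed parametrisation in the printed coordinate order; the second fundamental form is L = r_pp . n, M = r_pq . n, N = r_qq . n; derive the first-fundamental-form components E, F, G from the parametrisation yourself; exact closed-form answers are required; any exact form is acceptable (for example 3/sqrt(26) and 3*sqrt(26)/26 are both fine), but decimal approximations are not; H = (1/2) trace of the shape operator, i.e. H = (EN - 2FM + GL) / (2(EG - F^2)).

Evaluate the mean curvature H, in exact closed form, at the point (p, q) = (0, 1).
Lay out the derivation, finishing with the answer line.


f = 1, f' = 0, f'' = 0, h' = -1, h'' = 0
E = 1, F = 0, G = 1; answer radicand W^2 = 1
unnormalised second-form numerators: l = 0, m = 0, n = -1; L = l/sqrt(1), and similarly M = m/sqrt(W^2), N = n/sqrt(W^2)
H = (E*n - 2*F*m + G*l) / (2*(EG - F^2)*sqrt(W^2)); E*n - 2*F*m + G*l = -1, EG - F^2 = 1, so H = (-1/2)/sqrt(1)

Answer: H = -1/2


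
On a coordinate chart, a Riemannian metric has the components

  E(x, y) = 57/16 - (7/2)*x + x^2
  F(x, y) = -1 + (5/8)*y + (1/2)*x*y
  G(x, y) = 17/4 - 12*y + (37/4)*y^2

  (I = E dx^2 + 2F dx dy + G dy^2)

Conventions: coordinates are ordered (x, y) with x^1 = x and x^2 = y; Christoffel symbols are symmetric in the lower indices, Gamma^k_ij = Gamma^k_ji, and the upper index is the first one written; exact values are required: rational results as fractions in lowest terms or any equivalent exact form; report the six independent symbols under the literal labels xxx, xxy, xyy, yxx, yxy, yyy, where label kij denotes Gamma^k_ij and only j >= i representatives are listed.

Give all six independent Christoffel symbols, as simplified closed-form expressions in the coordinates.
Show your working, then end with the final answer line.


E = 57/16 - (7/2)*x + x^2; F = -1 + (5/8)*y + (1/2)*x*y; G = 17/4 - 12*y + (37/4)*y^2
Gamma^k_ij = (1/2) g^{kl} (d_i g_jl + d_j g_il - d_l g_ij), with g^inv = (1/(EG-F^2)) [[G, -F], [-F, E]]
first partials: E_x = -7/2 + 2*x, E_y = 0, F_x = (1/2)*y, F_y = 5/8 + (1/2)*x, G_x = 0, G_y = -12 + (37/2)*y
D = EG - F^2 = 905/64 - (83/2)*y - (119/8)*x + (521/16)*y^2 + 43*x*y + (17/4)*x^2 - 33*x*y^2 - 12*x^2*y + 9*x^2*y^2
expanded: Gamma^x_xx = (G E_x - 2F F_x + F E_y)/(2D), Gamma^x_xy = (G E_y - F G_x)/(2D), Gamma^x_yy = (2G F_y - G G_x - F G_y)/(2D), Gamma^y_xx = (2E F_x - E E_y - F E_x)/(2D), Gamma^y_xy = (E G_x - F E_y)/(2D), Gamma^y_yy = (E G_y - 2F F_y + F G_x)/(2D); substitute and cancel common factors

Answer: Gamma_xxx = (576*x*y^2 - 768*x*y + 272*x - 1056*y^2 + 1376*y - 476)/(576*x^2*y^2 - 768*x^2*y + 272*x^2 - 2112*x*y^2 + 2752*x*y - 952*x + 2084*y^2 - 2656*y + 905), Gamma_xxy = 0, Gamma_xyy = (-192*x*y + 136*x + 352*y - 214)/(576*x^2*y^2 - 768*x^2*y + 272*x^2 - 2112*x*y^2 + 2752*x*y - 952*x + 2084*y^2 - 2656*y + 905), Gamma_yxx = (-96*x*y + 64*x + 184*y - 112)/(576*x^2*y^2 - 768*x^2*y + 272*x^2 - 2112*x*y^2 + 2752*x*y - 952*x + 2084*y^2 - 2656*y + 905), Gamma_yxy = 0, Gamma_yyy = (576*x^2*y - 384*x^2 - 2112*x*y + 1376*x + 2084*y - 1328)/(576*x^2*y^2 - 768*x^2*y + 272*x^2 - 2112*x*y^2 + 2752*x*y - 952*x + 2084*y^2 - 2656*y + 905)


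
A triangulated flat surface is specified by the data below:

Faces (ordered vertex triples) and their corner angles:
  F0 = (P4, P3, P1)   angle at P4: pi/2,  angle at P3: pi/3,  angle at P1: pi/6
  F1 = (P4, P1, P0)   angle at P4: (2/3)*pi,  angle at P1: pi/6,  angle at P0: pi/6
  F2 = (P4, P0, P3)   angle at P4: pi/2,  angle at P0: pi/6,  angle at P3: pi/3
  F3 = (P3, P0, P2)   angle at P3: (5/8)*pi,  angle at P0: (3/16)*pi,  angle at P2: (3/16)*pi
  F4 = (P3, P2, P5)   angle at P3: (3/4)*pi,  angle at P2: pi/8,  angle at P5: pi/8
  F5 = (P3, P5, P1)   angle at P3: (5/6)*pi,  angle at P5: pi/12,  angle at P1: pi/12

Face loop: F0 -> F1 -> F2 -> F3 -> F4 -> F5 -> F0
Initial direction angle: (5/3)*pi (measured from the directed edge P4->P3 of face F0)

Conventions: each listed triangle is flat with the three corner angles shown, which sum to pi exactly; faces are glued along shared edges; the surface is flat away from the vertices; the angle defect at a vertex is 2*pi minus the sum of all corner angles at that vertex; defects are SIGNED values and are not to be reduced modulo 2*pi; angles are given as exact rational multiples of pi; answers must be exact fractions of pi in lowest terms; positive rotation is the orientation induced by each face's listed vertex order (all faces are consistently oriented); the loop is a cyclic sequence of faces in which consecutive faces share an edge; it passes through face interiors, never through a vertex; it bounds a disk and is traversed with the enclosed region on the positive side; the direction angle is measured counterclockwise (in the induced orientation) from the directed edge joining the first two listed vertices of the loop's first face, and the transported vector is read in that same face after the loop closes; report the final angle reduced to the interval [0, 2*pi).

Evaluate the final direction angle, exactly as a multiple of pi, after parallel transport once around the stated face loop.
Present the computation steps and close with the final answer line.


enclosed vertex P3: corner angles sum to (23/8)*pi, defect = 2*pi - (23/8)*pi = (-7/8)*pi
enclosed vertex P4: corner angles sum to (5/3)*pi, defect = 2*pi - (5/3)*pi = pi/3
transport around the loop rotates by the sum of enclosed defects; add to the initial angle mod 2*pi
final angle = (5/3)*pi - (13/24)*pi = (9/8)*pi (mod 2*pi)

Answer: final direction angle = (9/8)*pi


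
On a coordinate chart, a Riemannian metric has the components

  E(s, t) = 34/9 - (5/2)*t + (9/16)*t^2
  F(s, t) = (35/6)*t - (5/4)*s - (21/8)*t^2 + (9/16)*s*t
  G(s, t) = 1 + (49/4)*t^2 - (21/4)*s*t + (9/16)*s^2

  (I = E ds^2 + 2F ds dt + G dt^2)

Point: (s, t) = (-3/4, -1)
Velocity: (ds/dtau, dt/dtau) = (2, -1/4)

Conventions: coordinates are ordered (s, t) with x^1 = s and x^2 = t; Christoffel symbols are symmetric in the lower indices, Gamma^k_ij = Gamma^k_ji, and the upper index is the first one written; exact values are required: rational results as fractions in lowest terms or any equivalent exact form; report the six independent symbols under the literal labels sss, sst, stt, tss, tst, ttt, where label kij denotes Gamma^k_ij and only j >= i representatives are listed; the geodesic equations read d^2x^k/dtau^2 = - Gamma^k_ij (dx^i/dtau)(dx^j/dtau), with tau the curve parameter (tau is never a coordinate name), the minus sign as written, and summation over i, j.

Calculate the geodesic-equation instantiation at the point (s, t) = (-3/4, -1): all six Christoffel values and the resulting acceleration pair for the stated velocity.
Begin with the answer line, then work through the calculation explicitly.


Answer: Gamma_sss = 0, Gamma_sst = -144/1229, Gamma_stt = 672/1229, Gamma_tss = 0, Gamma_tst = 5076/35641, Gamma_ttt = -23688/35641; accelerations (d^2s/dtau^2, d^2t/dtau^2) = (-186/1229, 13113/71282)

E = 985/144, F = -1363/192, G = 2465/256 at the point
E_s = 0, E_t = -29/8, F_s = -29/16, F_t = 2047/192, G_s = 141/32, G_t = -329/16
EG - F^2 = 35641/2304;  g^inv = (2304/35641) * [[2465/256, 1363/192], [1363/192, 985/144]]
first-kind symbols [ij,l] = (1/2)(d_i g_jl + d_j g_il - d_l g_ij): [ss,s] = E_s/2 = 0, [ss,t] = F_s - E_t/2 = 0, [st,s] = E_t/2 = -29/16, [st,t] = G_s/2 = 141/64, [tt,s] = F_t - G_s/2 = 203/24, [tt,t] = G_t/2 = -329/32
Gamma^s_ij = (G*[ij,s] - F*[ij,t])/(EG - F^2), Gamma^t_ij = (E*[ij,t] - F*[ij,s])/(EG - F^2)
Gamma_sss = 0, Gamma_sst = -144/1229, Gamma_stt = 672/1229, Gamma_tss = 0, Gamma_tst = 5076/35641, Gamma_ttt = -23688/35641
d^2s/dtau^2 = -(Gamma_sss*(2)^2 + 2*Gamma_sst*(2)*(-1/4) + Gamma_stt*(-1/4)^2) = -186/1229
d^2t/dtau^2 = -(Gamma_tss*(2)^2 + 2*Gamma_tst*(2)*(-1/4) + Gamma_ttt*(-1/4)^2) = 13113/71282


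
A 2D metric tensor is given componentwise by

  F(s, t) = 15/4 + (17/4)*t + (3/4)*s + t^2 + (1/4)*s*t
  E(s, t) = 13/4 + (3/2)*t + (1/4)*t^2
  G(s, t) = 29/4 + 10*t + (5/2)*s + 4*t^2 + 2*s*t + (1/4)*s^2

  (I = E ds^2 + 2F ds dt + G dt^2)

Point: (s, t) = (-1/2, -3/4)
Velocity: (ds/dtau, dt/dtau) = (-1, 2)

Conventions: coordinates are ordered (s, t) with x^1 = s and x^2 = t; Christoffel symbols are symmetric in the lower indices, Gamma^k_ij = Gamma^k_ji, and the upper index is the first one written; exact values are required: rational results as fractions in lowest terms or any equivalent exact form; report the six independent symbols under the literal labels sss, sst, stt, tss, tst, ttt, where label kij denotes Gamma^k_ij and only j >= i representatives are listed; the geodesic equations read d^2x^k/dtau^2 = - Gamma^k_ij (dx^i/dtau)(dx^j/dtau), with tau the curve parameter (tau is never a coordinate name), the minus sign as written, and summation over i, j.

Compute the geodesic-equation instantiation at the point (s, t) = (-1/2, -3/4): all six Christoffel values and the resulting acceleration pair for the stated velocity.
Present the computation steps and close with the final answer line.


E = 145/64, F = 27/32, G = 25/16 at the point
E_s = 0, E_t = 9/8, F_s = 9/16, F_t = 21/8, G_s = 3/4, G_t = 3
EG - F^2 = 181/64;  g^inv = (64/181) * [[25/16, -27/32], [-27/32, 145/64]]
first-kind symbols [ij,l] = (1/2)(d_i g_jl + d_j g_il - d_l g_ij): [ss,s] = E_s/2 = 0, [ss,t] = F_s - E_t/2 = 0, [st,s] = E_t/2 = 9/16, [st,t] = G_s/2 = 3/8, [tt,s] = F_t - G_s/2 = 9/4, [tt,t] = G_t/2 = 3/2
Gamma^s_ij = (G*[ij,s] - F*[ij,t])/(EG - F^2), Gamma^t_ij = (E*[ij,t] - F*[ij,s])/(EG - F^2)
Gamma_sss = 0, Gamma_sst = 36/181, Gamma_stt = 144/181, Gamma_tss = 0, Gamma_tst = 24/181, Gamma_ttt = 96/181
d^2s/dtau^2 = -(Gamma_sss*(-1)^2 + 2*Gamma_sst*(-1)*(2) + Gamma_stt*(2)^2) = -432/181
d^2t/dtau^2 = -(Gamma_tss*(-1)^2 + 2*Gamma_tst*(-1)*(2) + Gamma_ttt*(2)^2) = -288/181

Answer: Gamma_sss = 0, Gamma_sst = 36/181, Gamma_stt = 144/181, Gamma_tss = 0, Gamma_tst = 24/181, Gamma_ttt = 96/181; accelerations (d^2s/dtau^2, d^2t/dtau^2) = (-432/181, -288/181)


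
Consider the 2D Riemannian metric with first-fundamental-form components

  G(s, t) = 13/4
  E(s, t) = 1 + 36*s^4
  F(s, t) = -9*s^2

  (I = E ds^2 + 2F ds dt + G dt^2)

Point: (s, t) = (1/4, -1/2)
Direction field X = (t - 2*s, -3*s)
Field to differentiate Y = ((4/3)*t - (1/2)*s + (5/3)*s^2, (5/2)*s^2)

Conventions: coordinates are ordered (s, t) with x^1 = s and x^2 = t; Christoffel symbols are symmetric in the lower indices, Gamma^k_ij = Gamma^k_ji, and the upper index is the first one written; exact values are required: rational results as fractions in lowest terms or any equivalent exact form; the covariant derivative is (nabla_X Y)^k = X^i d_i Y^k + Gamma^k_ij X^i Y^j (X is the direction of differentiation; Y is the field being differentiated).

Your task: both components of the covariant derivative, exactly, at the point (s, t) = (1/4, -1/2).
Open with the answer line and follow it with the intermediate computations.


Answer: (nabla_X Y)^s = -1439/1302, (nabla_X Y)^t = -1877/868

E = 73/64, F = -9/16, G = 13/4 at the point
E_s = 9/4, E_t = 0, F_s = -9/2, F_t = 0, G_s = 0, G_t = 0
EG - F^2 = 217/64;  g^inv = (64/217) * [[13/4, 9/16], [9/16, 73/64]]
first-kind symbols [ij,l] = (1/2)(d_i g_jl + d_j g_il - d_l g_ij): [ss,s] = E_s/2 = 9/8, [ss,t] = F_s - E_t/2 = -9/2, [st,s] = E_t/2 = 0, [st,t] = G_s/2 = 0, [tt,s] = F_t - G_s/2 = 0, [tt,t] = G_t/2 = 0
Gamma^s_ij = (G*[ij,s] - F*[ij,t])/(EG - F^2), Gamma^t_ij = (E*[ij,t] - F*[ij,s])/(EG - F^2)
Gamma_sss = 72/217, Gamma_sst = 0, Gamma_stt = 0, Gamma_tss = -288/217, Gamma_tst = 0, Gamma_ttt = 0
X = (-1, -3/4), Y = (-11/16, 5/32) at the point


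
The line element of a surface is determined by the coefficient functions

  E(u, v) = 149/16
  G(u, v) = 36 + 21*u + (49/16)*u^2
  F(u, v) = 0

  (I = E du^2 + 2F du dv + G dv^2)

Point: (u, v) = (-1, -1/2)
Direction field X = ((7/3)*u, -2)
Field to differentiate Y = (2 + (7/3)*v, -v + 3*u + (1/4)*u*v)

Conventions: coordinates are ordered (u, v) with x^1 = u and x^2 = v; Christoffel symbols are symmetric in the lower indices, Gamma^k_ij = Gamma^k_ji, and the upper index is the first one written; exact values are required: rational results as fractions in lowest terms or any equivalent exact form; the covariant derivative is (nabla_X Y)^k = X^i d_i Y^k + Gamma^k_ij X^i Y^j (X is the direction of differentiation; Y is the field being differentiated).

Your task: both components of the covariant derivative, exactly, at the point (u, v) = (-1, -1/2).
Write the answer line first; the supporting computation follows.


Answer: (nabla_X Y)^u = -15127/1788, (nabla_X Y)^v = -533/204

E = 149/16, F = 0, G = 289/16 at the point
E_u = 0, E_v = 0, F_u = 0, F_v = 0, G_u = 119/8, G_v = 0
EG - F^2 = 43061/256;  g^inv = (256/43061) * [[289/16, 0], [0, 149/16]]
first-kind symbols [ij,l] = (1/2)(d_i g_jl + d_j g_il - d_l g_ij): [uu,u] = E_u/2 = 0, [uu,v] = F_u - E_v/2 = 0, [uv,u] = E_v/2 = 0, [uv,v] = G_u/2 = 119/16, [vv,u] = F_v - G_u/2 = -119/16, [vv,v] = G_v/2 = 0
Gamma^u_ij = (G*[ij,u] - F*[ij,v])/(EG - F^2), Gamma^v_ij = (E*[ij,v] - F*[ij,u])/(EG - F^2)
Gamma_uuu = 0, Gamma_uuv = 0, Gamma_uvv = -119/149, Gamma_vuu = 0, Gamma_vuv = 7/17, Gamma_vvv = 0
X = (-7/3, -2), Y = (5/6, -19/8) at the point
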